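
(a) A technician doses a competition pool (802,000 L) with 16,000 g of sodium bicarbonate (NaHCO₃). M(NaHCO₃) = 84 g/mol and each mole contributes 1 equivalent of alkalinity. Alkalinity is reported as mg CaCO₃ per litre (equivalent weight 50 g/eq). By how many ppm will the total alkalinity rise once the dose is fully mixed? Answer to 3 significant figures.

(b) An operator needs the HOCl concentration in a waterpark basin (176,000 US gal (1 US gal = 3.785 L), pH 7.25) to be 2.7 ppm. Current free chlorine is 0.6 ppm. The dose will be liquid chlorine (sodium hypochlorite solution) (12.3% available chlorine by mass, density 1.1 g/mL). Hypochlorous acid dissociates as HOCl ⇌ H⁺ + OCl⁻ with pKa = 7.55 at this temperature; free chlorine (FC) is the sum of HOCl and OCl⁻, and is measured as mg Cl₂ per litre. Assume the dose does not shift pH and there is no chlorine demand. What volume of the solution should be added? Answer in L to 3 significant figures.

(a) 11.9 ppm; (b) 17.0 L

(a) Moles of NaHCO₃: 16,000 g ÷ 84 g/mol = 190.5 mol → 190.5 eq of alkalinity.
(a) As CaCO₃: 190.5 eq × 50 g/eq = 9524 g.
(a) Rise: 9524 g / 802,000 L × 1000 = 11.88 mg/L.

(b) Volume: 176,000 US gal × 3.785 L/gal = 666,160 L.
(b) [OCl⁻]/[HOCl] = 10^(pH − pKa) = 10^(7.25 − 7.55) = 0.5012; fraction as HOCl = 1/(1 + 0.5012) = 0.6661.
(b) Free chlorine required for 2.7 ppm HOCl: 2.7 / 0.6661 = 4.053 ppm.
(b) FC to add: 4.053 − 0.6 = 3.453 mg/L as Cl₂.
(b) Cl₂ equivalent: 3.453 mg/L × 666,160 L = 2300 g.
(b) Product at 12.3% available Cl: 2300 / 0.123 = 18,700 g.
(b) Volume: 18,700 g ÷ 1.1 g/mL = 17,000 mL.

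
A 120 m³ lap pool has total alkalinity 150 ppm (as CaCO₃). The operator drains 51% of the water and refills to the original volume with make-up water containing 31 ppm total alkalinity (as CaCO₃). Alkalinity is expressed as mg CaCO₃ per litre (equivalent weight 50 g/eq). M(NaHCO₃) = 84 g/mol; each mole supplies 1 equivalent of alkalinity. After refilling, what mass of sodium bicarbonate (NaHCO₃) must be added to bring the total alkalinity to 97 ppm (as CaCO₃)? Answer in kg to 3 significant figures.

Volume: 120 m³ = 120,000 L.
After draining 51% and refilling: 150 × 0.49 + 31 × 0.51 = 89.31 ppm.
Deficit to target: 97 − 89.31 = 7.69 mg/L.
As CaCO₃: 7.69 mg/L × 120,000 L = 922.8 g; ÷ 50 g/eq ÷ 1 = 18.46 mol NaHCO₃.
Mass: 18.46 × 84 = 1550 g.

1.55 kg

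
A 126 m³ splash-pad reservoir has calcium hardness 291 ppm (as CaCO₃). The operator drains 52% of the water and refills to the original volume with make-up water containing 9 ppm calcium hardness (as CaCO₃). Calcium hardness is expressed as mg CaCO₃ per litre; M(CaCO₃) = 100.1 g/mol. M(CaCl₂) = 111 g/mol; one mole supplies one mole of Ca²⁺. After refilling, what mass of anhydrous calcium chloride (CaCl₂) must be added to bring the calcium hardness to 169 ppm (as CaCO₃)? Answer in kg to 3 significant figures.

Volume: 126 m³ = 126,000 L.
After draining 52% and refilling: 291 × 0.48 + 9 × 0.52 = 144.36 ppm.
Deficit to target: 169 − 144.36 = 24.64 mg/L.
As CaCO₃: 24.64 mg/L × 126,000 L = 3105 g; ÷ 100.1 = 31.02 mol Ca²⁺.
Mass: 31.02 × 111 = 3443 g.

3.44 kg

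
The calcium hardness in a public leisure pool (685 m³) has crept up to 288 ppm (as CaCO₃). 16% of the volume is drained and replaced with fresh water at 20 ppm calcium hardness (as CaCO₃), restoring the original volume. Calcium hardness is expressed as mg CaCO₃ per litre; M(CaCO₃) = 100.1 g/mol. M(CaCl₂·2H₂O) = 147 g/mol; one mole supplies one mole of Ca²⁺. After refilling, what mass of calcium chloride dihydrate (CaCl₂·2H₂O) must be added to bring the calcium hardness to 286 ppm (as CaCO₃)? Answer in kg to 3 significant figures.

Volume: 685 m³ = 685,000 L.
After draining 16% and refilling: 288 × 0.84 + 20 × 0.16 = 245.12 ppm.
Deficit to target: 286 − 245.12 = 40.88 mg/L.
As CaCO₃: 40.88 mg/L × 685,000 L = 28,000 g; ÷ 100.1 = 279.7 mol Ca²⁺.
Mass: 279.7 × 147 = 41,120 g.

41.1 kg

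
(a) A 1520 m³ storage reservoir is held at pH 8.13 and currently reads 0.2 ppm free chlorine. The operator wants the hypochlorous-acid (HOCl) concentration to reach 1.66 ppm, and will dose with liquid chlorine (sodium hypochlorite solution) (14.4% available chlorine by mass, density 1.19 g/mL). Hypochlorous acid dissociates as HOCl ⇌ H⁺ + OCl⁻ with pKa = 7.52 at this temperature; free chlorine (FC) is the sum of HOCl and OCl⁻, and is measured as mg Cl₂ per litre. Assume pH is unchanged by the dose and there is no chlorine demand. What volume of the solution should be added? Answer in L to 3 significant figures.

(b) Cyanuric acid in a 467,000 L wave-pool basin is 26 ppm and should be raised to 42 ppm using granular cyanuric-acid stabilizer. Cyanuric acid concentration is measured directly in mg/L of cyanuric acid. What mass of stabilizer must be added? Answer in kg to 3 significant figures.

(a) Volume: 1520 m³ = 1,520,000 L.
(a) [OCl⁻]/[HOCl] = 10^(pH − pKa) = 10^(8.13 − 7.52) = 4.074; fraction as HOCl = 1/(1 + 4.074) = 0.1971.
(a) Free chlorine required for 1.66 ppm HOCl: 1.66 / 0.1971 = 8.423 ppm.
(a) FC to add: 8.423 − 0.2 = 8.223 mg/L as Cl₂.
(a) Cl₂ equivalent: 8.223 mg/L × 1,520,000 L = 12,500 g.
(a) Product at 14.4% available Cl: 12,500 / 0.144 = 86,790 g.
(a) Volume: 86,790 g ÷ 1.19 g/mL = 72,940 mL.

(b) CYA to add: (42 − 26) = 16 mg/L × 467,000 L = 7472 g cyanuric acid.

(a) 72.9 L; (b) 7.47 kg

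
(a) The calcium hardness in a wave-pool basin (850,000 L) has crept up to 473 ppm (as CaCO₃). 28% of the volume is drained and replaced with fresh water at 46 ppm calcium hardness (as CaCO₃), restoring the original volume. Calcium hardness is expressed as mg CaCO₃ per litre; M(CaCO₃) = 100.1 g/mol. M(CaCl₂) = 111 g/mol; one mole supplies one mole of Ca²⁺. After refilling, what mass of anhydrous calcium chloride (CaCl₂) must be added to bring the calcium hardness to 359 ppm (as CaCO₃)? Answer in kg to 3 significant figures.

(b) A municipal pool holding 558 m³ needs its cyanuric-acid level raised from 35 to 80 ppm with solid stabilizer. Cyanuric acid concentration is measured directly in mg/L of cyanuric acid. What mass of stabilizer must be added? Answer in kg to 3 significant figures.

(a) 5.24 kg; (b) 25.1 kg

(a) After draining 28% and refilling: 473 × 0.72 + 46 × 0.28 = 353.44 ppm.
(a) Deficit to target: 359 − 353.44 = 5.56 mg/L.
(a) As CaCO₃: 5.56 mg/L × 850,000 L = 4726 g; ÷ 100.1 = 47.21 mol Ca²⁺.
(a) Mass: 47.21 × 111 = 5241 g.

(b) Volume: 558 m³ = 558,000 L.
(b) CYA to add: (80 − 35) = 45 mg/L × 558,000 L = 25,110 g cyanuric acid.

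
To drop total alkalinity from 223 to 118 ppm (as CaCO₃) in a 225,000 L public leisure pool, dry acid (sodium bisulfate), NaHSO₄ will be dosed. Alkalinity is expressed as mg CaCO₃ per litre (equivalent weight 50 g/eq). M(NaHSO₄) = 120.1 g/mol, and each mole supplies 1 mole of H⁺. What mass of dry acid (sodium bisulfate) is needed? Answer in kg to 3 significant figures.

56.7 kg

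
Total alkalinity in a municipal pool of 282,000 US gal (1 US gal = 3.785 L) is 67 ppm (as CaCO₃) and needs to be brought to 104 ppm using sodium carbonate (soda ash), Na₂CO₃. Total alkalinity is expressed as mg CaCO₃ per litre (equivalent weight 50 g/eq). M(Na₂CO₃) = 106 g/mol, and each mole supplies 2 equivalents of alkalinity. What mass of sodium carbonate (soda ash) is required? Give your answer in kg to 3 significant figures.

Volume: 282,000 US gal × 3.785 L/gal = 1,067,370 L.
Alkalinity to add: (104 − 67) = 37 mg/L as CaCO₃ × 1,067,370 L = 39,490 g as CaCO₃.
Equivalents: 39,490 g ÷ 50 g/eq = 789.9 eq.
Each mole of Na₂CO₃ supplies 2 eq, so 789.9 / 2 = 394.9 mol.
Mass: 394.9 mol × 106 g/mol = 41,860 g.

41.9 kg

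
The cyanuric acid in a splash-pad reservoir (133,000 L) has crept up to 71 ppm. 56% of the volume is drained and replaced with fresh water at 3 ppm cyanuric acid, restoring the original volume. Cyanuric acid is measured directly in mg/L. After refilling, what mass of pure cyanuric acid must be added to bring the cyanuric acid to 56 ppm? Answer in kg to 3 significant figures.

After draining 56% and refilling: 71 × 0.44 + 3 × 0.56 = 32.92 ppm.
Deficit to target: 56 − 32.92 = 23.08 mg/L.
Mass: 23.08 mg/L × 133,000 L = 3070 g cyanuric acid.

3.07 kg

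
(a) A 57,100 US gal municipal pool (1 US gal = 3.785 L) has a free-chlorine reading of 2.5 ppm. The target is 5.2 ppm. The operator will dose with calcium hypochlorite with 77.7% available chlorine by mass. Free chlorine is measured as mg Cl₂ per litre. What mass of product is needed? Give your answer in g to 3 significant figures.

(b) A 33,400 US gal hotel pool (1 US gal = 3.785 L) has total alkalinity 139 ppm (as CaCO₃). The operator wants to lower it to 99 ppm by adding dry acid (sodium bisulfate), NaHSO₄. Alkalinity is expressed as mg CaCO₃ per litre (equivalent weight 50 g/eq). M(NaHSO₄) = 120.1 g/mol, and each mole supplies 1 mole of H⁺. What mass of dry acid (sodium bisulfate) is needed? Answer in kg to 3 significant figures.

(a) 751 g; (b) 12.1 kg

(a) Volume: 57,100 US gal × 3.785 L/gal = 216,124 L.
(a) Chlorine deficit: 5.2 − 2.5 = 2.7 ppm = 2.7 mg/L as Cl₂.
(a) Cl₂ equivalent needed: 2.7 mg/L × 216,124 L = 583,500 mg = 583.5 g.
(a) Product at 77.7% available chlorine: 583.5 / 0.777 = 751 g.

(b) Volume: 33,400 US gal × 3.785 L/gal = 126,419 L.
(b) Alkalinity to neutralize: (139 − 99) = 40 mg/L as CaCO₃ × 126,419 L = 5057 g as CaCO₃.
(b) Equivalents of H⁺ required: 5057 ÷ 50 g/eq = 101.1 eq = 101.1 mol NaHSO₄.
(b) Mass of NaHSO₄: 101.1 × 120.1 = 12,150 g.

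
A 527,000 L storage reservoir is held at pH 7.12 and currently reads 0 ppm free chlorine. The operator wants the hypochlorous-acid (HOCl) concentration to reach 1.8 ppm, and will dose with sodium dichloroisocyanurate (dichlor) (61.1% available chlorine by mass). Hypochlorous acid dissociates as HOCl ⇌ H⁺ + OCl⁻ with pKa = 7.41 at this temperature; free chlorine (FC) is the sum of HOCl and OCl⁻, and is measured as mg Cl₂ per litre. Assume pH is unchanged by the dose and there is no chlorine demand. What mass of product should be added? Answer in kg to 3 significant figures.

[OCl⁻]/[HOCl] = 10^(pH − pKa) = 10^(7.12 − 7.41) = 0.5129; fraction as HOCl = 1/(1 + 0.5129) = 0.661.
Free chlorine required for 1.8 ppm HOCl: 1.8 / 0.661 = 2.723 ppm.
FC to add: 2.723 − 0 = 2.723 mg/L as Cl₂.
Cl₂ equivalent: 2.723 mg/L × 527,000 L = 1435 g.
Product at 61.1% available Cl: 1435 / 0.611 = 2349 g.

2.35 kg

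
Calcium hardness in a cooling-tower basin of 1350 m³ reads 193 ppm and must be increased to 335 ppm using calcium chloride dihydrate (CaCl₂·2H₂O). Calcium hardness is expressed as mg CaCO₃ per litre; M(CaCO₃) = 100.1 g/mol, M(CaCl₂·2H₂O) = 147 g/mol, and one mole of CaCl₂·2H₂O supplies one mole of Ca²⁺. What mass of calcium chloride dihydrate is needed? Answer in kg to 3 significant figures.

Volume: 1350 m³ = 1,350,000 L.
Hardness to add: (335 − 193) = 142 mg/L as CaCO₃ × 1,350,000 L = 191,700 g as CaCO₃.
Moles of Ca²⁺ (1 mol Ca²⁺ ≡ 1 mol CaCO₃): 191,700 / 100.1 g/mol = 1915 mol.
Mass of CaCl₂·2H₂O: 1915 × 147 = 281,500 g.

282 kg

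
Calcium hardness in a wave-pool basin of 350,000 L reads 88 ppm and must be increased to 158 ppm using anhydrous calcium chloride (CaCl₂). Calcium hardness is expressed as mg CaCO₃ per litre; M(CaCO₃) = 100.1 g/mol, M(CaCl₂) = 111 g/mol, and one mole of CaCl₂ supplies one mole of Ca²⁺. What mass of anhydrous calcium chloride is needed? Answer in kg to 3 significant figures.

Hardness to add: (158 − 88) = 70 mg/L as CaCO₃ × 350,000 L = 24,500 g as CaCO₃.
Moles of Ca²⁺ (1 mol Ca²⁺ ≡ 1 mol CaCO₃): 24,500 / 100.1 g/mol = 244.8 mol.
Mass of CaCl₂: 244.8 × 111 = 27,170 g.

27.2 kg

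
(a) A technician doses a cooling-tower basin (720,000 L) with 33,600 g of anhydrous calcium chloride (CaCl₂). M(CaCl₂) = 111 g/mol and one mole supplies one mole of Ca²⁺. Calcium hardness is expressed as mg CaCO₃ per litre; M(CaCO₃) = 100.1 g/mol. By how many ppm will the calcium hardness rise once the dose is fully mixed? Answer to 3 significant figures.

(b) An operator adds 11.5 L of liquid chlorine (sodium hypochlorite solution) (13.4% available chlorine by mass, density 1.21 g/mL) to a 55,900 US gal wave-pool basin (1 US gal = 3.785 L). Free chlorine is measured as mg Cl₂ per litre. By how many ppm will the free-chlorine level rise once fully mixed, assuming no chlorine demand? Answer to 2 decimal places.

(a) Moles of Ca²⁺: 33,600 g ÷ 111 g/mol = 302.7 mol.
(a) As CaCO₃: 302.7 mol × 100.1 g/mol = 30,300 g.
(a) Rise: 30,300 g / 720,000 L × 1000 = 42.08 mg/L.

(b) Volume: 55,900 US gal × 3.785 L/gal = 211,582 L.
(b) Mass of solution: 11.5 L × 1000 mL/L × 1.21 g/mL = 13,920 g.
(b) Available chlorine delivered: 13,920 g × 0.134 = 1865 g as Cl₂.
(b) Concentration rise: 1865 g / 211,582 L = 8.813 mg/L = 8.81 ppm.

(a) 42.1 ppm; (b) 8.81 ppm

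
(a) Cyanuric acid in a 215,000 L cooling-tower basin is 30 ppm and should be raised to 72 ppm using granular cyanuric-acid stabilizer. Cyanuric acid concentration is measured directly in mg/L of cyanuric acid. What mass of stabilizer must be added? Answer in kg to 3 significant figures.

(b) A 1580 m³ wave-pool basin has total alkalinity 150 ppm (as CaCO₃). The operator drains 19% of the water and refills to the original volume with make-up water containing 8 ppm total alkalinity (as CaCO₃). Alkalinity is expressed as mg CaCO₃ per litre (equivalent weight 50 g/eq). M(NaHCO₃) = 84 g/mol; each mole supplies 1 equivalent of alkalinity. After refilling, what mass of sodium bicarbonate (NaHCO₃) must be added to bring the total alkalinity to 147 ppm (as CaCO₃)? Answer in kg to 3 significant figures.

(a) 9.03 kg; (b) 63.7 kg

(a) CYA to add: (72 − 30) = 42 mg/L × 215,000 L = 9030 g cyanuric acid.

(b) Volume: 1580 m³ = 1,580,000 L.
(b) After draining 19% and refilling: 150 × 0.81 + 8 × 0.19 = 123.02 ppm.
(b) Deficit to target: 147 − 123.02 = 23.98 mg/L.
(b) As CaCO₃: 23.98 mg/L × 1,580,000 L = 37,890 g; ÷ 50 g/eq ÷ 1 = 757.8 mol NaHCO₃.
(b) Mass: 757.8 × 84 = 63,650 g.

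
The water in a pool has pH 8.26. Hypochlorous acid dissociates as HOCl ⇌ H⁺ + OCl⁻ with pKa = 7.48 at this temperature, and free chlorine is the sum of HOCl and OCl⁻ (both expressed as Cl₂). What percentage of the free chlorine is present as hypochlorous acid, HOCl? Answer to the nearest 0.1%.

14.2%

[OCl⁻]/[HOCl] = 10^(pH − pKa) = 10^(8.26 − 7.48) = 10^0.78 = 6.026.
Fraction as HOCl = 1 / (1 + 6.026) = 0.1423.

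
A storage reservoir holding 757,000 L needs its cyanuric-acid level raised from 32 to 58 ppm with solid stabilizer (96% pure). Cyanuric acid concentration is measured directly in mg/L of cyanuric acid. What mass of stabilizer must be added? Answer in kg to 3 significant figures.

20.5 kg

CYA to add: (58 − 32) = 26 mg/L × 757,000 L = 19,680 g cyanuric acid.
At 96% purity: 19,680 / 0.96 = 20,500 g product.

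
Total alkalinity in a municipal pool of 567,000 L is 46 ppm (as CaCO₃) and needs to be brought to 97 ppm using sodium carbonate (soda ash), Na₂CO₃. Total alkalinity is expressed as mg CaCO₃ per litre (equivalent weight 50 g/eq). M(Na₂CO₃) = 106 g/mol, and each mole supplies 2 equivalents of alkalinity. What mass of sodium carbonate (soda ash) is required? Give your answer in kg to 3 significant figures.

Alkalinity to add: (97 − 46) = 51 mg/L as CaCO₃ × 567,000 L = 28,920 g as CaCO₃.
Equivalents: 28,920 g ÷ 50 g/eq = 578.3 eq.
Each mole of Na₂CO₃ supplies 2 eq, so 578.3 / 2 = 289.2 mol.
Mass: 289.2 mol × 106 g/mol = 30,650 g.

30.7 kg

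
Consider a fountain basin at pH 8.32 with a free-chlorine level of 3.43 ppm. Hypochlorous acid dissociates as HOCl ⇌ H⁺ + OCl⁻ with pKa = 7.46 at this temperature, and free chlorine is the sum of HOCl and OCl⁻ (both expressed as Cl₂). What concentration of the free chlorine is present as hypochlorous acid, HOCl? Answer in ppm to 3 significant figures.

0.416 ppm

[OCl⁻]/[HOCl] = 10^(pH − pKa) = 10^(8.32 − 7.46) = 10^0.86 = 7.244.
Fraction as HOCl = 1 / (1 + 7.244) = 0.1213.
HOCl = 0.1213 × 3.43 ppm = 0.416 ppm.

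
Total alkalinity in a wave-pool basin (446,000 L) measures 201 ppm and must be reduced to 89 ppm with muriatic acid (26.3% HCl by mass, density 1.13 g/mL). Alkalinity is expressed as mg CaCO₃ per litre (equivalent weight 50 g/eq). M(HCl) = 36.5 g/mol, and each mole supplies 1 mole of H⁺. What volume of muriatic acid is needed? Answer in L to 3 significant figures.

123 L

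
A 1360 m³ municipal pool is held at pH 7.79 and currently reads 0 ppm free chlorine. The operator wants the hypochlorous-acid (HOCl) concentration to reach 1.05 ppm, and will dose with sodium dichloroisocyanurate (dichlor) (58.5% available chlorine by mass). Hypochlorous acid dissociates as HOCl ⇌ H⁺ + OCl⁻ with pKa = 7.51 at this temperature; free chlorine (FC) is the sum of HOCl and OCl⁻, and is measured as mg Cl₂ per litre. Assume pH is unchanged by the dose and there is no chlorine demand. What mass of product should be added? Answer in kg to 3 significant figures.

7.09 kg

Volume: 1360 m³ = 1,360,000 L.
[OCl⁻]/[HOCl] = 10^(pH − pKa) = 10^(7.79 − 7.51) = 1.905; fraction as HOCl = 1/(1 + 1.905) = 0.3442.
Free chlorine required for 1.05 ppm HOCl: 1.05 / 0.3442 = 3.051 ppm.
FC to add: 3.051 − 0 = 3.051 mg/L as Cl₂.
Cl₂ equivalent: 3.051 mg/L × 1,360,000 L = 4149 g.
Product at 58.5% available Cl: 4149 / 0.585 = 7092 g.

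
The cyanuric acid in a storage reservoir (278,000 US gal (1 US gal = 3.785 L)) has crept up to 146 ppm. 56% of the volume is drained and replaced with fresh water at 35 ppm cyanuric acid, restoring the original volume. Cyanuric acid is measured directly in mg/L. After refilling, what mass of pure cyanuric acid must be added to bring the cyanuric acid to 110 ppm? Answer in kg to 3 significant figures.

Volume: 278,000 US gal × 3.785 L/gal = 1,052,230 L.
After draining 56% and refilling: 146 × 0.44 + 35 × 0.56 = 83.84 ppm.
Deficit to target: 110 − 83.84 = 26.16 mg/L.
Mass: 26.16 mg/L × 1,052,230 L = 27,530 g cyanuric acid.

27.5 kg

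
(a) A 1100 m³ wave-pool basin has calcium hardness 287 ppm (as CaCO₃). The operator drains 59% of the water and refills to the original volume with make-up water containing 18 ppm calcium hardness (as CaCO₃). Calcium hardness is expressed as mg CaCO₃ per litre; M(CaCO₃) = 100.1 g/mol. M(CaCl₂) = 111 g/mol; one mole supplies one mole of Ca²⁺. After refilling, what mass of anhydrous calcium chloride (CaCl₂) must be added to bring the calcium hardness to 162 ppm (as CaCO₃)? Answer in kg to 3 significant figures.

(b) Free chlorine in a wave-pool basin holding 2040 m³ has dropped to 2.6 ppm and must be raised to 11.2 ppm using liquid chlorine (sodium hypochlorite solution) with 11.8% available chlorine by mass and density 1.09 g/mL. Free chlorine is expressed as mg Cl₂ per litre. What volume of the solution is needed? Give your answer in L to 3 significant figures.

(a) Volume: 1100 m³ = 1,100,000 L.
(a) After draining 59% and refilling: 287 × 0.41 + 18 × 0.59 = 128.29 ppm.
(a) Deficit to target: 162 − 128.29 = 33.71 mg/L.
(a) As CaCO₃: 33.71 mg/L × 1,100,000 L = 37,080 g; ÷ 100.1 = 370.4 mol Ca²⁺.
(a) Mass: 370.4 × 111 = 41,120 g.

(b) Volume: 2040 m³ = 2,040,000 L.
(b) Chlorine deficit: 11.2 − 2.6 = 8.6 ppm = 8.6 mg/L as Cl₂.
(b) Cl₂ equivalent needed: 8.6 mg/L × 2,040,000 L = 17,540,000 mg = 17,540 g.
(b) Product at 11.8% available chlorine: 17,540 / 0.118 = 148,700 g.
(b) Volume at density 1.09 g/mL: 148,700 g ÷ 1.09 g/mL = 136,400 mL.

(a) 41.1 kg; (b) 136 L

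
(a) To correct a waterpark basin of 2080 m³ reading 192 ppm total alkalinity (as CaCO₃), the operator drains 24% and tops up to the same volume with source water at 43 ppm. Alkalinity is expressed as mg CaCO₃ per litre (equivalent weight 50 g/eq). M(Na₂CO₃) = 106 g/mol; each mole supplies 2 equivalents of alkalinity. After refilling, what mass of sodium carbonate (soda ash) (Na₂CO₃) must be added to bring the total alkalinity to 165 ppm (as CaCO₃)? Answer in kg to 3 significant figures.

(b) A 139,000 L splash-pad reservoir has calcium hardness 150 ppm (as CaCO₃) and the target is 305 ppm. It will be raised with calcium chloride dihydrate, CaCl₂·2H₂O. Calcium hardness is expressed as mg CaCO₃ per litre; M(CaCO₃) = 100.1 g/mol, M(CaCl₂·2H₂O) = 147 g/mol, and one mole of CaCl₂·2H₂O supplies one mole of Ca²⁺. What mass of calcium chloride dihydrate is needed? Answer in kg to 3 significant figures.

(a) Volume: 2080 m³ = 2,080,000 L.
(a) After draining 24% and refilling: 192 × 0.76 + 43 × 0.24 = 156.24 ppm.
(a) Deficit to target: 165 − 156.24 = 8.76 mg/L.
(a) As CaCO₃: 8.76 mg/L × 2,080,000 L = 18,220 g; ÷ 50 g/eq ÷ 2 = 182.2 mol Na₂CO₃.
(a) Mass: 182.2 × 106 = 19,310 g.

(b) Hardness to add: (305 − 150) = 155 mg/L as CaCO₃ × 139,000 L = 21,540 g as CaCO₃.
(b) Moles of Ca²⁺ (1 mol Ca²⁺ ≡ 1 mol CaCO₃): 21,540 / 100.1 g/mol = 215.2 mol.
(b) Mass of CaCl₂·2H₂O: 215.2 × 147 = 31,640 g.

(a) 19.3 kg; (b) 31.6 kg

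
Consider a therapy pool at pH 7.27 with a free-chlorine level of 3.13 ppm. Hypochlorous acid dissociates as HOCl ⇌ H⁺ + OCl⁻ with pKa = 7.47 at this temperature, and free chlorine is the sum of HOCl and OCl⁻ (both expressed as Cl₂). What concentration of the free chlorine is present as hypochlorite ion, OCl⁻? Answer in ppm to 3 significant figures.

1.21 ppm

[OCl⁻]/[HOCl] = 10^(pH − pKa) = 10^(7.27 − 7.47) = 10^-0.20 = 0.631.
Fraction as HOCl = 1 / (1 + 0.631) = 0.6131.
OCl⁻ = (1 − 0.6131) × 3.13 ppm = 1.211 ppm.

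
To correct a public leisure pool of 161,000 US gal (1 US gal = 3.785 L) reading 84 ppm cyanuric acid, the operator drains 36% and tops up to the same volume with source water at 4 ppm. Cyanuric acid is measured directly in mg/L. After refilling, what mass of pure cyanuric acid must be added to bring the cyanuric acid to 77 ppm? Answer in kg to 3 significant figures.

13.3 kg

Volume: 161,000 US gal × 3.785 L/gal = 609,385 L.
After draining 36% and refilling: 84 × 0.64 + 4 × 0.36 = 55.2 ppm.
Deficit to target: 77 − 55.2 = 21.8 mg/L.
Mass: 21.8 mg/L × 609,385 L = 13,280 g cyanuric acid.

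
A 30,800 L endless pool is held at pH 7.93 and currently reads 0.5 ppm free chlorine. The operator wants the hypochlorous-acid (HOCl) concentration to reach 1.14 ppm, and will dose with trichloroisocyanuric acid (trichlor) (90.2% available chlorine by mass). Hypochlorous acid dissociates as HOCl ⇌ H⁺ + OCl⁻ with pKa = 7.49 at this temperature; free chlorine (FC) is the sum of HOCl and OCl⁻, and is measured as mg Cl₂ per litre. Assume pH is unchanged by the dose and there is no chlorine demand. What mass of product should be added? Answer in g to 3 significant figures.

129 g

[OCl⁻]/[HOCl] = 10^(pH − pKa) = 10^(7.93 − 7.49) = 2.754; fraction as HOCl = 1/(1 + 2.754) = 0.2664.
Free chlorine required for 1.14 ppm HOCl: 1.14 / 0.2664 = 4.28 ppm.
FC to add: 4.28 − 0.5 = 3.78 mg/L as Cl₂.
Cl₂ equivalent: 3.78 mg/L × 30,800 L = 116.4 g.
Product at 90.2% available Cl: 116.4 / 0.902 = 129.1 g.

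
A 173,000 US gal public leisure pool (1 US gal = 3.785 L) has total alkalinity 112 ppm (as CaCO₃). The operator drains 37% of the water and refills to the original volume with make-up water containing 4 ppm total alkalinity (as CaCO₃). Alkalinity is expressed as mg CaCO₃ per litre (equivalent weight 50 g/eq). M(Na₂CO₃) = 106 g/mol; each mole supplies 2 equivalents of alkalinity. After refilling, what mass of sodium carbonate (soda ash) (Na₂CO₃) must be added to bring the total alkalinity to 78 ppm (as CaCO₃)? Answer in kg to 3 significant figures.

4.14 kg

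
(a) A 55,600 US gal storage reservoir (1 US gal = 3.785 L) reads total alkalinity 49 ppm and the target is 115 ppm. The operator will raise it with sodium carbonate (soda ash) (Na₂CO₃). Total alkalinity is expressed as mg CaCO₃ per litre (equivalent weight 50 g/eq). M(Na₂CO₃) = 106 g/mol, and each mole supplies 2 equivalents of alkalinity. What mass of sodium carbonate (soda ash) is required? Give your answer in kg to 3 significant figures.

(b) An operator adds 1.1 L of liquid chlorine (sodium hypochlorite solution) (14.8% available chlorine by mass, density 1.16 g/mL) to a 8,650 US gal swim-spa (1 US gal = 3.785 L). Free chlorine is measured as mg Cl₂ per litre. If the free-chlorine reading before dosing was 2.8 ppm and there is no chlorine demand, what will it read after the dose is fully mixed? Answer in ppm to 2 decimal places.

(a) 14.7 kg; (b) 8.57 ppm

(a) Volume: 55,600 US gal × 3.785 L/gal = 210,446 L.
(a) Alkalinity to add: (115 − 49) = 66 mg/L as CaCO₃ × 210,446 L = 13,890 g as CaCO₃.
(a) Equivalents: 13,890 g ÷ 50 g/eq = 277.8 eq.
(a) Each mole of Na₂CO₃ supplies 2 eq, so 277.8 / 2 = 138.9 mol.
(a) Mass: 138.9 mol × 106 g/mol = 14,720 g.

(b) Volume: 8,650 US gal × 3.785 L/gal = 32,740 L.
(b) Mass of solution: 1.1 L × 1000 mL/L × 1.16 g/mL = 1276 g.
(b) Available chlorine delivered: 1276 g × 0.148 = 188.8 g as Cl₂.
(b) Concentration rise: 188.8 g / 32,740 L = 5.768 mg/L = 5.77 ppm.
(b) Final FC: 2.8 + 5.77 = 8.57 ppm.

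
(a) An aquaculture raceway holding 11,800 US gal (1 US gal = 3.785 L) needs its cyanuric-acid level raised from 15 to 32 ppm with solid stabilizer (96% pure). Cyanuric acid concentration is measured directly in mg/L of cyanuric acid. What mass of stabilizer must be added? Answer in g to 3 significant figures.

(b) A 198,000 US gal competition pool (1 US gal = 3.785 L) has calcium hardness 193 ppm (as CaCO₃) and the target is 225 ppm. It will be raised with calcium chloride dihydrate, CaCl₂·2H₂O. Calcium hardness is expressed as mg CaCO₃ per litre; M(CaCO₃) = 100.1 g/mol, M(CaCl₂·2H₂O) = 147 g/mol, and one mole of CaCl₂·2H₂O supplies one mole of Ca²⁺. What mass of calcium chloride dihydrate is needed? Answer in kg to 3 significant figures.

(a) 791 g; (b) 35.2 kg

(a) Volume: 11,800 US gal × 3.785 L/gal = 44,663 L.
(a) CYA to add: (32 − 15) = 17 mg/L × 44,663 L = 759.3 g cyanuric acid.
(a) At 96% purity: 759.3 / 0.96 = 790.9 g product.

(b) Volume: 198,000 US gal × 3.785 L/gal = 749,430 L.
(b) Hardness to add: (225 − 193) = 32 mg/L as CaCO₃ × 749,430 L = 23,980 g as CaCO₃.
(b) Moles of Ca²⁺ (1 mol Ca²⁺ ≡ 1 mol CaCO₃): 23,980 / 100.1 g/mol = 239.6 mol.
(b) Mass of CaCl₂·2H₂O: 239.6 × 147 = 35,220 g.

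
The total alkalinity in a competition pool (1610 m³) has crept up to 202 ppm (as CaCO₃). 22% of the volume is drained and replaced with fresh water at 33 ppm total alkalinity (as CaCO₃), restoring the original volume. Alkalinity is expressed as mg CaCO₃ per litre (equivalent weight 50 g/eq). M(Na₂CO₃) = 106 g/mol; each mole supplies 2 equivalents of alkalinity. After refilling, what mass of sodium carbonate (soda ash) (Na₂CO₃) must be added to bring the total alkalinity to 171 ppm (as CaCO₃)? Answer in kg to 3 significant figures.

10.5 kg

Volume: 1610 m³ = 1,610,000 L.
After draining 22% and refilling: 202 × 0.78 + 33 × 0.22 = 164.82 ppm.
Deficit to target: 171 − 164.82 = 6.18 mg/L.
As CaCO₃: 6.18 mg/L × 1,610,000 L = 9950 g; ÷ 50 g/eq ÷ 2 = 99.5 mol Na₂CO₃.
Mass: 99.5 × 106 = 10,550 g.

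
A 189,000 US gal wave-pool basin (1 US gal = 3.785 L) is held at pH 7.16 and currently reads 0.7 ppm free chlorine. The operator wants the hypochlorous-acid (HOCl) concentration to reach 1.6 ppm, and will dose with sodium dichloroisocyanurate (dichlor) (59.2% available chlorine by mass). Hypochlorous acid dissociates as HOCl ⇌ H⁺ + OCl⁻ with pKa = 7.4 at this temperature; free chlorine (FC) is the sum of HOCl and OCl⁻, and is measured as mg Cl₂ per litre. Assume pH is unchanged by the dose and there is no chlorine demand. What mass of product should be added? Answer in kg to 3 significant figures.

Volume: 189,000 US gal × 3.785 L/gal = 715,365 L.
[OCl⁻]/[HOCl] = 10^(pH − pKa) = 10^(7.16 − 7.4) = 0.5754; fraction as HOCl = 1/(1 + 0.5754) = 0.6347.
Free chlorine required for 1.6 ppm HOCl: 1.6 / 0.6347 = 2.521 ppm.
FC to add: 2.521 − 0.7 = 1.821 mg/L as Cl₂.
Cl₂ equivalent: 1.821 mg/L × 715,365 L = 1302 g.
Product at 59.2% available Cl: 1302 / 0.592 = 2200 g.

2.20 kg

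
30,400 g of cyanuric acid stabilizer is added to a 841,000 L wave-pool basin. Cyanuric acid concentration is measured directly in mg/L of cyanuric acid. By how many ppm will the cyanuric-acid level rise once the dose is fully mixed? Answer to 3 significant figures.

36.1 ppm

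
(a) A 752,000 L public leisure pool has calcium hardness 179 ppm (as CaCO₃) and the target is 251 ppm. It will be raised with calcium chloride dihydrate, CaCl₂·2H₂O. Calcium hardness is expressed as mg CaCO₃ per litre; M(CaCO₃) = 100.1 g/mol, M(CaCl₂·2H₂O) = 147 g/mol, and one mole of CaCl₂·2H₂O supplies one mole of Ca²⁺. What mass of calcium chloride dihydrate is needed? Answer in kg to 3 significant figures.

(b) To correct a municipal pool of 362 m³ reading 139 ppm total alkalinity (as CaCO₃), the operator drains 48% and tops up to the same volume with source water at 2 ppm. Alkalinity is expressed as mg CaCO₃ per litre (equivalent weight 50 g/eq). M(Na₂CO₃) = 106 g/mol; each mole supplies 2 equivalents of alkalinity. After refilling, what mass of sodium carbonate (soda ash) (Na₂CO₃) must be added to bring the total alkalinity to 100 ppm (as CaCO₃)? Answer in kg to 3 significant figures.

(a) 79.5 kg; (b) 10.3 kg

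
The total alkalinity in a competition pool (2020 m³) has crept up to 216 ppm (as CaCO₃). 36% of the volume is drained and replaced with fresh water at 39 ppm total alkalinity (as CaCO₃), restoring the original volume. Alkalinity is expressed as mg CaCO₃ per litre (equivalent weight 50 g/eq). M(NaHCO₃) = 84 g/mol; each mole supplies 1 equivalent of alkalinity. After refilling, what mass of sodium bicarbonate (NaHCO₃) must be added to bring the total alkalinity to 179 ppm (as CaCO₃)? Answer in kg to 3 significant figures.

Volume: 2020 m³ = 2,020,000 L.
After draining 36% and refilling: 216 × 0.64 + 39 × 0.36 = 152.28 ppm.
Deficit to target: 179 − 152.28 = 26.72 mg/L.
As CaCO₃: 26.72 mg/L × 2,020,000 L = 53,970 g; ÷ 50 g/eq ÷ 1 = 1079 mol NaHCO₃.
Mass: 1079 × 84 = 90,680 g.

90.7 kg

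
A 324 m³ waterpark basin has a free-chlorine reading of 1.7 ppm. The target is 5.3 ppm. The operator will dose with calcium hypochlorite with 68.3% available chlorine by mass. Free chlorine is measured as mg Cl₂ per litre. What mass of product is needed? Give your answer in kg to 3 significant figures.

1.71 kg

Volume: 324 m³ = 324,000 L.
Chlorine deficit: 5.3 − 1.7 = 3.6 ppm = 3.6 mg/L as Cl₂.
Cl₂ equivalent needed: 3.6 mg/L × 324,000 L = 1,166,000 mg = 1166 g.
Product at 68.3% available chlorine: 1166 / 0.683 = 1708 g.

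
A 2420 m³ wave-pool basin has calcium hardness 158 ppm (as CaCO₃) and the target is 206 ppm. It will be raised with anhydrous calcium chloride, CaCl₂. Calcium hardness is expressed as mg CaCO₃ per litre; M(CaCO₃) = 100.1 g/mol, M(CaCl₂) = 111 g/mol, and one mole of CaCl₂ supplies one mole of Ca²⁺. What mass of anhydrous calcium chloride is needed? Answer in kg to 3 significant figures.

Volume: 2420 m³ = 2,420,000 L.
Hardness to add: (206 − 158) = 48 mg/L as CaCO₃ × 2,420,000 L = 116,200 g as CaCO₃.
Moles of Ca²⁺ (1 mol Ca²⁺ ≡ 1 mol CaCO₃): 116,200 / 100.1 g/mol = 1160 mol.
Mass of CaCl₂: 1160 × 111 = 128,800 g.

129 kg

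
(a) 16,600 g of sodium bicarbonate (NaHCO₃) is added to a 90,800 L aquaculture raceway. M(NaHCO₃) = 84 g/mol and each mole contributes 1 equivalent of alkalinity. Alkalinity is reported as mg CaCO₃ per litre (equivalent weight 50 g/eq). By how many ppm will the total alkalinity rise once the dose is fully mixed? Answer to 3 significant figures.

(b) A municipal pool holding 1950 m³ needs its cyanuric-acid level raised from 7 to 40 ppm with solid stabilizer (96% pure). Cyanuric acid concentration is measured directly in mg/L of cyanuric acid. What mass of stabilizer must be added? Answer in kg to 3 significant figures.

(a) 109 ppm; (b) 67.0 kg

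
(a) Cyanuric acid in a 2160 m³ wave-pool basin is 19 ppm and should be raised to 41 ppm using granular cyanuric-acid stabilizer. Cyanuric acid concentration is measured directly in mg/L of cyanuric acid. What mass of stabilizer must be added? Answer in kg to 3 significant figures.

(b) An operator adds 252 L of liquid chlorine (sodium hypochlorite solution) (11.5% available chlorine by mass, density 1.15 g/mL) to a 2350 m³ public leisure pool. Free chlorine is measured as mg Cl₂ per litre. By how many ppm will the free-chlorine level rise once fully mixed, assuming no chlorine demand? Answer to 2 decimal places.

(a) 47.5 kg; (b) 14.18 ppm

(a) Volume: 2160 m³ = 2,160,000 L.
(a) CYA to add: (41 − 19) = 22 mg/L × 2,160,000 L = 47,520 g cyanuric acid.

(b) Volume: 2350 m³ = 2,350,000 L.
(b) Mass of solution: 252 L × 1000 mL/L × 1.15 g/mL = 289,800 g.
(b) Available chlorine delivered: 289,800 g × 0.115 = 33,330 g as Cl₂.
(b) Concentration rise: 33,330 g / 2,350,000 L = 14.18 mg/L = 14.18 ppm.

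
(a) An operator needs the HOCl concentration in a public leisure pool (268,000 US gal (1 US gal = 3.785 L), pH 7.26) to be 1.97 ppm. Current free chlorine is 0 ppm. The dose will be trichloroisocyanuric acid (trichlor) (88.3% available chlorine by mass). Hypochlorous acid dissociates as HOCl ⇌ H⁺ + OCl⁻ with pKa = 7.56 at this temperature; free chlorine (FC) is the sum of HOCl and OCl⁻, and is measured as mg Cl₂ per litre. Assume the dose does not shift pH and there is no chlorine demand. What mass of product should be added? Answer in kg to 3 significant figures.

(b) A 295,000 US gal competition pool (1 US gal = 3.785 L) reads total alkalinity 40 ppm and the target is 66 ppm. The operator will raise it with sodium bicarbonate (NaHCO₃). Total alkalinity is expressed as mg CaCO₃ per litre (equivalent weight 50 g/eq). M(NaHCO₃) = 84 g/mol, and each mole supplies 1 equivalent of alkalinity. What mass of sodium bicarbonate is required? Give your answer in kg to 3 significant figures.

(a) Volume: 268,000 US gal × 3.785 L/gal = 1,014,380 L.
(a) [OCl⁻]/[HOCl] = 10^(pH − pKa) = 10^(7.26 − 7.56) = 0.5012; fraction as HOCl = 1/(1 + 0.5012) = 0.6661.
(a) Free chlorine required for 1.97 ppm HOCl: 1.97 / 0.6661 = 2.957 ppm.
(a) FC to add: 2.957 − 0 = 2.957 mg/L as Cl₂.
(a) Cl₂ equivalent: 2.957 mg/L × 1,014,380 L = 3000 g.
(a) Product at 88.3% available Cl: 3000 / 0.883 = 3397 g.

(b) Volume: 295,000 US gal × 3.785 L/gal = 1,116,575 L.
(b) Alkalinity to add: (66 − 40) = 26 mg/L as CaCO₃ × 1,116,575 L = 29,030 g as CaCO₃.
(b) Equivalents: 29,030 g ÷ 50 g/eq = 580.6 eq.
(b) NaHCO₃ supplies 1 eq per mole → 580.6 mol.
(b) Mass: 580.6 mol × 84 g/mol = 48,770 g.

(a) 3.40 kg; (b) 48.8 kg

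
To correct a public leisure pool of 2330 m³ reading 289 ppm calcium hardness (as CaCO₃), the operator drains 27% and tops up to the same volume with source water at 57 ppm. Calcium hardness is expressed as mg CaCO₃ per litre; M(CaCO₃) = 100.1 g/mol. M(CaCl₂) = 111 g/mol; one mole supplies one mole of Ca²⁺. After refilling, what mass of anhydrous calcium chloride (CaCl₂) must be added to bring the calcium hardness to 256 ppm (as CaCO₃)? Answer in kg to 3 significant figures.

76.6 kg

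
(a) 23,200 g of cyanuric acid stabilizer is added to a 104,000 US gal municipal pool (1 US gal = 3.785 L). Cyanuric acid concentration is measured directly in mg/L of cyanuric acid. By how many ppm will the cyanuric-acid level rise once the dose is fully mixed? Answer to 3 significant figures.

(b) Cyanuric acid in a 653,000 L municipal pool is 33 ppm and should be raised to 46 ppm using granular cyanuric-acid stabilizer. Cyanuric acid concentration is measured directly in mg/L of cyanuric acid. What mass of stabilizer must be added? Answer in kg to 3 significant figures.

(a) Volume: 104,000 US gal × 3.785 L/gal = 393,640 L.
(a) Rise: 23,200 g / 393,640 L × 1000 = 58.94 mg/L.

(b) CYA to add: (46 − 33) = 13 mg/L × 653,000 L = 8489 g cyanuric acid.

(a) 58.9 ppm; (b) 8.49 kg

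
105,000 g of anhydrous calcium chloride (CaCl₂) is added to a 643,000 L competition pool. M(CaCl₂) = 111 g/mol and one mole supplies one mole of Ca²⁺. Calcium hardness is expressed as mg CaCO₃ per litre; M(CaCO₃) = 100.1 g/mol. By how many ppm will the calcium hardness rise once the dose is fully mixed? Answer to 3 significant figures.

147 ppm

Moles of Ca²⁺: 105,000 g ÷ 111 g/mol = 945.9 mol.
As CaCO₃: 945.9 mol × 100.1 g/mol = 94,690 g.
Rise: 94,690 g / 643,000 L × 1000 = 147.3 mg/L.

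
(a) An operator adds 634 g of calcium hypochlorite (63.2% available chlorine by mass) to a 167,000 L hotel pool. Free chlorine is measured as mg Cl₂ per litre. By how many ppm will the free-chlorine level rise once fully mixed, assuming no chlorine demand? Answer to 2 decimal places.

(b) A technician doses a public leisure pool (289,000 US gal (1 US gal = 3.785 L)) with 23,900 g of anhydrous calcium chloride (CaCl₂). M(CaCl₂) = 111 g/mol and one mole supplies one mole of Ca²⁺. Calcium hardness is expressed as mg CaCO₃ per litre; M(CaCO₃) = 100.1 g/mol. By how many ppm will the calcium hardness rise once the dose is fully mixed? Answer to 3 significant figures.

(a) 2.40 ppm; (b) 19.7 ppm

(a) Available chlorine delivered: 634 g × 0.632 = 400.7 g as Cl₂.
(a) Concentration rise: 400.7 g / 167,000 L = 2.399 mg/L = 2.40 ppm.

(b) Volume: 289,000 US gal × 3.785 L/gal = 1,093,865 L.
(b) Moles of Ca²⁺: 23,900 g ÷ 111 g/mol = 215.3 mol.
(b) As CaCO₃: 215.3 mol × 100.1 g/mol = 21,550 g.
(b) Rise: 21,550 g / 1,093,865 L × 1000 = 19.7 mg/L.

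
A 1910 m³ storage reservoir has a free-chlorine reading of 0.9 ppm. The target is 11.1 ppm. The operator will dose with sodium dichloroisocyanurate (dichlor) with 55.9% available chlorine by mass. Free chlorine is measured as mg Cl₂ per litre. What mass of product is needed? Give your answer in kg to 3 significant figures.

34.9 kg

Volume: 1910 m³ = 1,910,000 L.
Chlorine deficit: 11.1 − 0.9 = 10.2 ppm = 10.2 mg/L as Cl₂.
Cl₂ equivalent needed: 10.2 mg/L × 1,910,000 L = 19,480,000 mg = 19,480 g.
Product at 55.9% available chlorine: 19,480 / 0.559 = 34,850 g.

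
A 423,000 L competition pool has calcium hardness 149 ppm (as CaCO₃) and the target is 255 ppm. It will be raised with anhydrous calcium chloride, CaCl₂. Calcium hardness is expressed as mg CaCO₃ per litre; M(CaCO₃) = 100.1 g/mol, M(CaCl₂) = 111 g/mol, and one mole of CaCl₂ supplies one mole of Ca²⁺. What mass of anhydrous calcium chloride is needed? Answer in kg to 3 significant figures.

49.7 kg

Hardness to add: (255 − 149) = 106 mg/L as CaCO₃ × 423,000 L = 44,840 g as CaCO₃.
Moles of Ca²⁺ (1 mol Ca²⁺ ≡ 1 mol CaCO₃): 44,840 / 100.1 g/mol = 447.9 mol.
Mass of CaCl₂: 447.9 × 111 = 49,720 g.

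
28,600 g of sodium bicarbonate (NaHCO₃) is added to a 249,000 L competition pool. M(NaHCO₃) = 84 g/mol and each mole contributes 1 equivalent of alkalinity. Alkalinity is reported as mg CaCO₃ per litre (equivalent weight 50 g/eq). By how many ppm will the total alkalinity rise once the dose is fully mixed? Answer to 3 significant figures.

68.4 ppm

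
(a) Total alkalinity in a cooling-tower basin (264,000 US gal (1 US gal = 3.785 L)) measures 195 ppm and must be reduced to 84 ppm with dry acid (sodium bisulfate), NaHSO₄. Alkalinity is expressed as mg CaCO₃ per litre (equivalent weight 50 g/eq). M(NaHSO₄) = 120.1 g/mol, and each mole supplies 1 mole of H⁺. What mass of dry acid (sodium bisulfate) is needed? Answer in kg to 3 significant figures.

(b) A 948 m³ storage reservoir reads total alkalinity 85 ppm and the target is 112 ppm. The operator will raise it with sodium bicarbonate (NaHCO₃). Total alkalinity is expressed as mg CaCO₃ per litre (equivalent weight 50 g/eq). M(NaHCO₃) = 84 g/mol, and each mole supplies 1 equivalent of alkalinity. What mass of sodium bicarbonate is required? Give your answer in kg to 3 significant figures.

(a) Volume: 264,000 US gal × 3.785 L/gal = 999,240 L.
(a) Alkalinity to neutralize: (195 − 84) = 111 mg/L as CaCO₃ × 999,240 L = 110,900 g as CaCO₃.
(a) Equivalents of H⁺ required: 110,900 ÷ 50 g/eq = 2218 eq = 2218 mol NaHSO₄.
(a) Mass of NaHSO₄: 2218 × 120.1 = 266,400 g.

(b) Volume: 948 m³ = 948,000 L.
(b) Alkalinity to add: (112 − 85) = 27 mg/L as CaCO₃ × 948,000 L = 25,600 g as CaCO₃.
(b) Equivalents: 25,600 g ÷ 50 g/eq = 511.9 eq.
(b) NaHCO₃ supplies 1 eq per mole → 511.9 mol.
(b) Mass: 511.9 mol × 84 g/mol = 43,000 g.

(a) 266 kg; (b) 43.0 kg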